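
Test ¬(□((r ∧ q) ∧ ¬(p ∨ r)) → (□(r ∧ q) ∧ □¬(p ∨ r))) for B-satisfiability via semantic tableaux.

1. ¬(□((r ∧ q) ∧ ¬(p ∨ r)) → (□(r ∧ q) ∧ □¬(p ∨ r))), u
2. □((r ∧ q) ∧ ¬(p ∨ r)), u
3. ¬(□(r ∧ q) ∧ □¬(p ∨ r)), u
4. (r ∧ q) ∧ ¬(p ∨ r), u
5. r ∧ q, u
6. ¬(p ∨ r), u
7. r, u
8. q, u
9. ¬p, u
10. ¬r, u
Accessibility: uRu
Branch closes: r and ¬r both at u.
Every branch closes; the branch above is one of them.

Unsatisfiable (every branch closes)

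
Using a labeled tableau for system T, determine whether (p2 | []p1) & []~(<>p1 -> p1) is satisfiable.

Unsatisfiable

1. (p2 | []p1) & []~(<>p1 -> p1), u
2. p2 | []p1, u   [&-rule on 1]
3. []~(<>p1 -> p1), u   [&-rule on 1]
4. ~(<>p1 -> p1), u   [[]-rule on 3 via uRu]
5. <>p1, u   [~->-rule on 4]
6. ~p1, u   [~->-rule on 4]
7. p2, u   [|-rule on 2 (branches; this branch)]
8. p1, v   [<>-rule on 5: fresh world v, uRv]
9. ~(<>p1 -> p1), v   [[]-rule on 3 via uRv]
10. <>p1, v   [~->-rule on 9]
11. ~p1, v   [~->-rule on 9]
Accessibility: uRu, uRv, vRv
Branch closes: p1 and ~p1 both at v.
(One branch shown.) All branches close.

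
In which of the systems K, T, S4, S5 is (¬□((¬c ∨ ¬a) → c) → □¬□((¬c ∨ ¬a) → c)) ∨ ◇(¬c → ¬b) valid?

T-tableau for the negation ¬((¬□((¬c ∨ ¬a) → c) → □¬□((¬c ∨ ¬a) → c)) ∨ ◇(¬c → ¬b)):
1. ¬((¬□((¬c ∨ ¬a) → c) → □¬□((¬c ∨ ¬a) → c)) ∨ ◇(¬c → ¬b)), u
2. ¬(¬□((¬c ∨ ¬a) → c) → □¬□((¬c ∨ ¬a) → c)), u   [¬∨-rule on 1]
3. ¬◇(¬c → ¬b), u   [¬∨-rule on 1]
4. ¬□((¬c ∨ ¬a) → c), u   [¬→-rule on 2]
5. ¬□¬□((¬c ∨ ¬a) → c), u   [¬→-rule on 2]
6. ¬(¬c → ¬b), u   [¬◇-rule on 3 via uRu]
7. ¬c, u   [¬→-rule on 6]
8. b, u   [¬→-rule on 6]
9. ¬((¬c ∨ ¬a) → c), v   [¬□-rule on 4: fresh world v, uRv]
10. ¬c ∨ ¬a, v   [¬→-rule on 9]
11. ¬c, v   [¬→-rule on 9]
12. ¬(¬c → ¬b), v   [¬◇-rule on 3 via uRv]
13. b, v   [¬→-rule on 12]
14. ¬a, v   [∨-rule on 10 (branches; this branch)]
15. □((¬c ∨ ¬a) → c), w   [¬□-rule on 5: fresh world w, uRw]
16. ¬(¬c → ¬b), w   [¬◇-rule on 3 via uRw]
17. ¬c, w   [¬→-rule on 16]
18. b, w   [¬→-rule on 16]
19. (¬c ∨ ¬a) → c, w   [□-rule on 15 via wRw]
20. ¬(¬c ∨ ¬a), w   [→-rule on 19 (branches; this branch)]
21. c, w   [¬∨-rule on 20]
22. a, w   [¬∨-rule on 20]
Accessibility: uRu, uRv, uRw, vRv, wRw
Branch closes: c and ¬c both at w.
Every branch closes (one shown): valid in T, hence also in S4, S5 (every theorem of T is a theorem of S4 and S5).
K-tableau for the negation ¬((¬□((¬c ∨ ¬a) → c) → □¬□((¬c ∨ ¬a) → c)) ∨ ◇(¬c → ¬b)):
1. ¬((¬□((¬c ∨ ¬a) → c) → □¬□((¬c ∨ ¬a) → c)) ∨ ◇(¬c → ¬b)), u
2. ¬(¬□((¬c ∨ ¬a) → c) → □¬□((¬c ∨ ¬a) → c)), u   [¬∨-rule on 1]
3. ¬◇(¬c → ¬b), u   [¬∨-rule on 1]
4. ¬□((¬c ∨ ¬a) → c), u   [¬→-rule on 2]
5. ¬□¬□((¬c ∨ ¬a) → c), u   [¬→-rule on 2]
6. ¬((¬c ∨ ¬a) → c), v   [¬□-rule on 4: fresh world v, uRv]
7. ¬c ∨ ¬a, v   [¬→-rule on 6]
8. ¬c, v   [¬→-rule on 6]
9. ¬(¬c → ¬b), v   [¬◇-rule on 3 via uRv]
10. b, v   [¬→-rule on 9]
11. ¬a, v   [∨-rule on 7 (branches; this branch)]
12. □((¬c ∨ ¬a) → c), w   [¬□-rule on 5: fresh world w, uRw]
13. ¬(¬c → ¬b), w   [¬◇-rule on 3 via uRw]
14. ¬c, w   [¬→-rule on 13]
15. b, w   [¬→-rule on 13]
Accessibility: uRv, uRw
Complete open branch: countermodel on a K-frame, so not valid in K.

T, S4, S5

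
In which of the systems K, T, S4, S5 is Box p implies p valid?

T, S4, S5

T-tableau for the negation not (Box p implies p):
1. not (Box p implies p), u
2. Box p, u   [neg-implies-rule on 1]
3. not p, u   [neg-implies-rule on 1]
4. p, u   [Box-rule on 2 via uRu]
Accessibility: uRu
Branch closes: p and not p both at u.
Every branch closes (one shown): valid in T, hence also in S4, S5 (every theorem of T is a theorem of S4 and S5).
K-tableau for the negation not (Box p implies p):
1. not (Box p implies p), u
2. Box p, u   [neg-implies-rule on 1]
3. not p, u   [neg-implies-rule on 1]
Complete open branch: countermodel on a K-frame, so not valid in K.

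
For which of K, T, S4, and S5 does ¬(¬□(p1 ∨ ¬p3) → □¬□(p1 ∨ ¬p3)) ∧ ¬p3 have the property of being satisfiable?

K, T, S4

S4-tableau for the formula:
1. ¬(¬□(p1 ∨ ¬p3) → □¬□(p1 ∨ ¬p3)) ∧ ¬p3, 0
2. ¬(¬□(p1 ∨ ¬p3) → □¬□(p1 ∨ ¬p3)), 0
3. ¬p3, 0
4. ¬□(p1 ∨ ¬p3), 0
5. ¬□¬□(p1 ∨ ¬p3), 0
6. ¬(p1 ∨ ¬p3), 1
7. ¬p1, 1
8. p3, 1
9. □(p1 ∨ ¬p3), 2
10. p1 ∨ ¬p3, 2
11. ¬p3, 2
Accessibility: 0R0, 0R1, 0R2, 1R1, 2R2
Complete open branch: satisfiable in S4, hence also in K, T (this S4-model is also a K-model and a T-model).
S5-tableau for the formula:
1. ¬(¬□(p1 ∨ ¬p3) → □¬□(p1 ∨ ¬p3)) ∧ ¬p3, 0
2. ¬(¬□(p1 ∨ ¬p3) → □¬□(p1 ∨ ¬p3)), 0
3. ¬p3, 0
4. ¬□(p1 ∨ ¬p3), 0
5. ¬□¬□(p1 ∨ ¬p3), 0
6. ¬(p1 ∨ ¬p3), 1
7. ¬p1, 1
8. p3, 1
9. □(p1 ∨ ¬p3), 2
10. p1 ∨ ¬p3, 0
11. p1 ∨ ¬p3, 1
12. p1 ∨ ¬p3, 2
13. ¬p3, 1
Accessibility: 0R0, 0R1, 0R2, 1R0, 1R1, 1R2, 2R0, 2R1, 2R2
Branch closes: p3 and ¬p3 both at 1.
Every branch closes (one shown): unsatisfiable in S5.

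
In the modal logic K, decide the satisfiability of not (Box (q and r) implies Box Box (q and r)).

1. not (Box (q and r) implies Box Box (q and r)), w0
2. Box (q and r), w0
3. not Box Box (q and r), w0
4. not Box (q and r), w1
5. q and r, w1
6. q, w1
7. r, w1
8. not (q and r), w2
9. not r, w2
Accessibility: w0Rw1, w1Rw2

Yes, satisfiable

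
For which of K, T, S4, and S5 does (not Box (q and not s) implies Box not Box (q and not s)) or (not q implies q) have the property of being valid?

S4-tableau for the negation not ((not Box (q and not s) implies Box not Box (q and not s)) or (not q implies q)):
1. not ((not Box (q and not s) implies Box not Box (q and not s)) or (not q implies q)), u
2. not (not Box (q and not s) implies Box not Box (q and not s)), u   [neg-or-rule on 1]
3. not (not q implies q), u   [neg-or-rule on 1]
4. not Box (q and not s), u   [neg-implies-rule on 2]
5. not Box not Box (q and not s), u   [neg-implies-rule on 2]
6. not q, u   [neg-implies-rule on 3]
7. not (q and not s), v   [neg-Box-rule on 4: fresh world v, uRv]
8. s, v   [neg-and-rule on 7 (branches; this branch)]
9. Box (q and not s), w   [neg-Box-rule on 5: fresh world w, uRw]
10. q and not s, w   [Box-rule on 9 via wRw]
11. q, w   [and-rule on 10]
12. not s, w   [and-rule on 10]
Accessibility: uRu, uRv, uRw, vRv, wRw
Complete open branch: countermodel on an S4-frame, so not valid in S4, nor in K, T (the same frame is also a K-frame and a T-frame).
S5-tableau for the negation not ((not Box (q and not s) implies Box not Box (q and not s)) or (not q implies q)):
1. not ((not Box (q and not s) implies Box not Box (q and not s)) or (not q implies q)), u
2. not (not Box (q and not s) implies Box not Box (q and not s)), u   [neg-or-rule on 1]
3. not (not q implies q), u   [neg-or-rule on 1]
4. not Box (q and not s), u   [neg-implies-rule on 2]
5. not Box not Box (q and not s), u   [neg-implies-rule on 2]
6. not q, u   [neg-implies-rule on 3]
7. not (q and not s), v   [neg-Box-rule on 4: fresh world v, uRv]
8. s, v   [neg-and-rule on 7 (branches; this branch)]
9. Box (q and not s), w   [neg-Box-rule on 5: fresh world w, uRw]
10. q and not s, u   [Box-rule on 9 via wRu]
11. q, u   [and-rule on 10]
12. not s, u   [and-rule on 10]
Accessibility: uRu, uRv, uRw, vRu, vRv, vRw, wRu, wRv, wRw
Branch closes: q and not q both at u.
Every branch closes (one shown): valid in S5.

S5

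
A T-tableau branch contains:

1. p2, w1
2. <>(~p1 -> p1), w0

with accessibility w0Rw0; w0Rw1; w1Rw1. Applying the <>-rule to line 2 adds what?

a fresh world w2 with w0Rw2, and ~p1 -> p1 at w2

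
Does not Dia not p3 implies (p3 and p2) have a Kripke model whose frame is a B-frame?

1. not Dia not p3 implies (p3 and p2), w0
2. p3 and p2, w0
3. p3, w0
4. p2, w0
Accessibility: w0Rw0

Satisfiable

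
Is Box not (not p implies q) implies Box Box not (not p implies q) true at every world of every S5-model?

Tableau for the negation not (Box not (not p implies q) implies Box Box not (not p implies q)):
1. not (Box not (not p implies q) implies Box Box not (not p implies q)), u
2. Box not (not p implies q), u
3. not Box Box not (not p implies q), u
4. not (not p implies q), u
5. not p, u
6. not q, u
7. not Box not (not p implies q), v
8. not (not p implies q), v
9. not p, v
10. not q, v
11. not p implies q, w
12. not (not p implies q), w
13. not p, w
14. not q, w
15. q, w
Accessibility: uRu, uRv, uRw, vRu, vRv, vRw, wRu, wRv, wRw
Branch closes: q and not q both at w.
All branches of the negation close; one closing branch shown above.

Valid in S5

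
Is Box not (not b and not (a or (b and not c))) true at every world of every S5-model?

No, not valid

Tableau for the negation not Box not (not b and not (a or (b and not c))):
1. not Box not (not b and not (a or (b and not c))), w0
2. not b and not (a or (b and not c)), w1
3. not b, w1
4. not (a or (b and not c)), w1
5. not a, w1
6. not (b and not c), w1
7. c, w1
Accessibility: w0Rw0, w0Rw1, w1Rw0, w1Rw1
The negation has an open branch (countermodel exists).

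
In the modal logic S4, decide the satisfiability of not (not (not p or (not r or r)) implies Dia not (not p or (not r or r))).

Unsatisfiable

1. not (not (not p or (not r or r)) implies Dia not (not p or (not r or r))), w0
2. not (not p or (not r or r)), w0   [neg-implies-rule on 1]
3. not Dia not (not p or (not r or r)), w0   [neg-implies-rule on 1]
4. p, w0   [neg-or-rule on 2]
5. not (not r or r), w0   [neg-or-rule on 2]
6. r, w0   [neg-or-rule on 5]
7. not r, w0   [neg-or-rule on 5]
Accessibility: w0Rw0
Branch closes: r and not r both at w0.
Every branch closes; the branch above is one of them.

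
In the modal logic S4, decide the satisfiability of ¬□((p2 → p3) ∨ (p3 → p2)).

1. ¬□((p2 → p3) ∨ (p3 → p2)), 0
2. ¬((p2 → p3) ∨ (p3 → p2)), 1   [¬□-rule on 1: fresh world 1, 0R1]
3. ¬(p2 → p3), 1   [¬∨-rule on 2]
4. ¬(p3 → p2), 1   [¬∨-rule on 2]
5. p2, 1   [¬→-rule on 3]
6. ¬p3, 1   [¬→-rule on 3]
7. p3, 1   [¬→-rule on 4]
8. ¬p2, 1   [¬→-rule on 4]
Accessibility: 0R0, 0R1, 1R1
Branch closes: p3 and ¬p3 both at 1.
(One branch shown.) All branches close.

Unsatisfiable (every branch closes)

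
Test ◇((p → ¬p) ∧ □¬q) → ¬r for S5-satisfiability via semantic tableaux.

1. ◇((p → ¬p) ∧ □¬q) → ¬r, w0
2. ¬r, w0
Accessibility: w0Rw0

Satisfiable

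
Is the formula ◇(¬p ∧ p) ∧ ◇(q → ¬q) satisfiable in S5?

1. ◇(¬p ∧ p) ∧ ◇(q → ¬q), w0
2. ◇(¬p ∧ p), w0   [∧-rule on 1]
3. ◇(q → ¬q), w0   [∧-rule on 1]
4. ¬p ∧ p, w1   [◇-rule on 2: fresh world w1, w0Rw1]
5. ¬p, w1   [∧-rule on 4]
6. p, w1   [∧-rule on 4]
Accessibility: w0Rw0, w0Rw1, w1Rw0, w1Rw1
Branch closes: p and ¬p both at w1.
(One branch shown.) All branches close.

Unsatisfiable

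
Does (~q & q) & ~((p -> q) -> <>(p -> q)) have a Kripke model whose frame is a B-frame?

Unsatisfiable

1. (~q & q) & ~((p -> q) -> <>(p -> q)), w0
2. ~q & q, w0
3. ~((p -> q) -> <>(p -> q)), w0
4. ~q, w0
5. q, w0
Accessibility: w0Rw0
Branch closes: q and ~q both at w0.
All branches of the tableau close; one closing branch shown above.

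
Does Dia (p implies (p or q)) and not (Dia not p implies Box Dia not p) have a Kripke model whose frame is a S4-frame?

1. Dia (p implies (p or q)) and not (Dia not p implies Box Dia not p), u
2. Dia (p implies (p or q)), u
3. not (Dia not p implies Box Dia not p), u
4. Dia not p, u
5. not Box Dia not p, u
6. p implies (p or q), v
7. p or q, v
8. q, v
9. not p, w
10. not Dia not p, x
11. p, x
Accessibility: uRu, uRv, uRw, uRx, vRv, wRw, xRx

Satisfiable (open branch found)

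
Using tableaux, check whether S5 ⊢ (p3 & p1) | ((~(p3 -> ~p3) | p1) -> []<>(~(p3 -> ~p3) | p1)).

Tableau for the negation ~((p3 & p1) | ((~(p3 -> ~p3) | p1) -> []<>(~(p3 -> ~p3) | p1))):
1. ~((p3 & p1) | ((~(p3 -> ~p3) | p1) -> []<>(~(p3 -> ~p3) | p1))), u
2. ~(p3 & p1), u   [~|-rule on 1]
3. ~((~(p3 -> ~p3) | p1) -> []<>(~(p3 -> ~p3) | p1)), u   [~|-rule on 1]
4. ~(p3 -> ~p3) | p1, u   [~->-rule on 3]
5. ~[]<>(~(p3 -> ~p3) | p1), u   [~->-rule on 3]
6. ~p1, u   [~&-rule on 2 (branches; this branch)]
7. ~(p3 -> ~p3), u   [|-rule on 4 (branches; this branch)]
8. p3, u   [~->-rule on 7]
9. ~<>(~(p3 -> ~p3) | p1), v   [~[]-rule on 5: fresh world v, uRv]
10. ~(~(p3 -> ~p3) | p1), u   [~<>-rule on 9 via vRu]
11. p3 -> ~p3, u   [~|-rule on 10]
12. ~(~(p3 -> ~p3) | p1), v   [~<>-rule on 9 via vRv]
13. p3 -> ~p3, v   [~|-rule on 12]
14. ~p1, v   [~|-rule on 12]
15. ~p3, u   [->-rule on 11 (branches; this branch)]
Accessibility: uRu, uRv, vRu, vRv
Branch closes: p3 and ~p3 both at u.
All branches of the negation close; one closing branch shown above.

Yes, valid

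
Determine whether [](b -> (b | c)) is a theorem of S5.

Valid in S5

Tableau for the negation ~[](b -> (b | c)):
1. ~[](b -> (b | c)), 0
2. ~(b -> (b | c)), 1
3. b, 1
4. ~(b | c), 1
5. ~b, 1
6. ~c, 1
Accessibility: 0R0, 0R1, 1R0, 1R1
Branch closes: b and ~b both at 1.
Every branch of the negation's tableau closes; the branch above is one of them.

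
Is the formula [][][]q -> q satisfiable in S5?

Satisfiable (open branch found)

1. [][][]q -> q, 0
2. q, 0
Accessibility: 0R0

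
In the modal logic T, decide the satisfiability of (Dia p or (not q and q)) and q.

1. (Dia p or (not q and q)) and q, w0
2. Dia p or (not q and q), w0
3. q, w0
4. Dia p, w0
5. p, w1
Accessibility: w0Rw0, w0Rw1, w1Rw1

Satisfiable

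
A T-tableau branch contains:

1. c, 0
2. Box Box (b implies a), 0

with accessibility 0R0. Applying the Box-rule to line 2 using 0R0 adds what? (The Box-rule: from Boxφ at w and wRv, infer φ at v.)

Box (b implies a), 0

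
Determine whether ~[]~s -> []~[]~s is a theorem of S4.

Tableau for the negation ~(~[]~s -> []~[]~s):
1. ~(~[]~s -> []~[]~s), u
2. ~[]~s, u   [~->-rule on 1]
3. ~[]~[]~s, u   [~->-rule on 1]
4. s, v   [~[]-rule on 2: fresh world v, uRv]
5. []~s, w   [~[]-rule on 3: fresh world w, uRw]
6. ~s, w   [[]-rule on 5 via wRw]
Accessibility: uRu, uRv, uRw, vRv, wRw
The negation has an open branch (countermodel exists).

Invalid (countermodel exists)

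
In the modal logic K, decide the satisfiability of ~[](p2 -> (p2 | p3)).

1. ~[](p2 -> (p2 | p3)), u
2. ~(p2 -> (p2 | p3)), v   [~[]-rule on 1: fresh world v, uRv]
3. p2, v   [~->-rule on 2]
4. ~(p2 | p3), v   [~->-rule on 2]
5. ~p2, v   [~|-rule on 4]
6. ~p3, v   [~|-rule on 4]
Accessibility: uRv
Branch closes: p2 and ~p2 both at v.
(One branch shown.) All branches close.

No, unsatisfiable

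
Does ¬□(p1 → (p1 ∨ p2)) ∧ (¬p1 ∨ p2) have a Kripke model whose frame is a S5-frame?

Unsatisfiable (every branch closes)

1. ¬□(p1 → (p1 ∨ p2)) ∧ (¬p1 ∨ p2), u
2. ¬□(p1 → (p1 ∨ p2)), u
3. ¬p1 ∨ p2, u
4. p2, u
5. ¬(p1 → (p1 ∨ p2)), v
6. p1, v
7. ¬(p1 ∨ p2), v
8. ¬p1, v
9. ¬p2, v
Accessibility: uRu, uRv, vRu, vRv
Branch closes: p1 and ¬p1 both at v.
Every branch closes; the branch above is one of them.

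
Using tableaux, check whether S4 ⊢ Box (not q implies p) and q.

Tableau for the negation not (Box (not q implies p) and q):
1. not (Box (not q implies p) and q), u
2. not q, u
Accessibility: uRu
The negation has an open branch (countermodel exists).

Invalid (countermodel exists)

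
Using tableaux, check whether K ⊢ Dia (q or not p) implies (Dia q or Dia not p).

Tableau for the negation not (Dia (q or not p) implies (Dia q or Dia not p)):
1. not (Dia (q or not p) implies (Dia q or Dia not p)), 0
2. Dia (q or not p), 0
3. not (Dia q or Dia not p), 0
4. not Dia q, 0
5. not Dia not p, 0
6. q or not p, 1
7. not q, 1
8. p, 1
9. not p, 1
Accessibility: 0R1
Branch closes: p and not p both at 1.
Every branch of the negation's tableau closes; the branch above is one of them.

Valid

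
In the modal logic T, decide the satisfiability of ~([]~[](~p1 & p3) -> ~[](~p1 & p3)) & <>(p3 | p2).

1. ~([]~[](~p1 & p3) -> ~[](~p1 & p3)) & <>(p3 | p2), 0
2. ~([]~[](~p1 & p3) -> ~[](~p1 & p3)), 0
3. <>(p3 | p2), 0
4. []~[](~p1 & p3), 0
5. [](~p1 & p3), 0
6. ~[](~p1 & p3), 0
7. ~p1 & p3, 0
8. ~p1, 0
9. p3, 0
10. p3 | p2, 1
11. ~[](~p1 & p3), 1
12. ~p1 & p3, 1
13. ~p1, 1
14. p3, 1
15. p2, 1
16. ~(~p1 & p3), 2
17. ~[](~p1 & p3), 2
18. ~p1 & p3, 2
19. ~p1, 2
20. p3, 2
21. ~p3, 2
Accessibility: 0R0, 0R1, 0R2, 1R1, 2R2
Branch closes: p3 and ~p3 both at 2.
(One branch shown.) All branches close.

Unsatisfiable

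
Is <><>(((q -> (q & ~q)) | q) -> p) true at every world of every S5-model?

Tableau for the negation ~<><>(((q -> (q & ~q)) | q) -> p):
1. ~<><>(((q -> (q & ~q)) | q) -> p), u
2. ~<>(((q -> (q & ~q)) | q) -> p), u
3. ~(((q -> (q & ~q)) | q) -> p), u
4. (q -> (q & ~q)) | q, u
5. ~p, u
6. q, u
Accessibility: uRu
The negation has an open branch (countermodel exists).

Invalid (countermodel exists)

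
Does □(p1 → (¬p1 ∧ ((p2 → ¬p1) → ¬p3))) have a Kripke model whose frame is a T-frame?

Satisfiable (open branch found)

1. □(p1 → (¬p1 ∧ ((p2 → ¬p1) → ¬p3))), w0
2. p1 → (¬p1 ∧ ((p2 → ¬p1) → ¬p3)), w0
3. ¬p1 ∧ ((p2 → ¬p1) → ¬p3), w0
4. ¬p1, w0
5. (p2 → ¬p1) → ¬p3, w0
6. ¬p3, w0
Accessibility: w0Rw0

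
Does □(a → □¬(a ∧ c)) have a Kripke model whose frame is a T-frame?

Satisfiable

1. □(a → □¬(a ∧ c)), w0
2. a → □¬(a ∧ c), w0
3. □¬(a ∧ c), w0
4. ¬(a ∧ c), w0
5. ¬c, w0
Accessibility: w0Rw0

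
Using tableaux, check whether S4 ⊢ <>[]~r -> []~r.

Tableau for the negation ~(<>[]~r -> []~r):
1. ~(<>[]~r -> []~r), w0
2. <>[]~r, w0   [~->-rule on 1]
3. ~[]~r, w0   [~->-rule on 1]
4. []~r, w1   [<>-rule on 2: fresh world w1, w0Rw1]
5. ~r, w1   [[]-rule on 4 via w1Rw1]
6. r, w2   [~[]-rule on 3: fresh world w2, w0Rw2]
Accessibility: w0Rw0, w0Rw1, w0Rw2, w1Rw1, w2Rw2
The negation has an open branch (countermodel exists).

Not valid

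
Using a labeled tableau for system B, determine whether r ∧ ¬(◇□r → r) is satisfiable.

Unsatisfiable (every branch closes)

1. r ∧ ¬(◇□r → r), u
2. r, u
3. ¬(◇□r → r), u
4. ◇□r, u
5. ¬r, u
Accessibility: uRu
Branch closes: r and ¬r both at u.
All branches of the tableau close; one closing branch shown above.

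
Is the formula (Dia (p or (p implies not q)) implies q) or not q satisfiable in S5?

1. (Dia (p or (p implies not q)) implies q) or not q, u
2. not q, u
Accessibility: uRu

Satisfiable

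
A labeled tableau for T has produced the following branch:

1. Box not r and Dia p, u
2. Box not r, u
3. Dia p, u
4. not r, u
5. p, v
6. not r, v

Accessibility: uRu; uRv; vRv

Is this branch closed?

There is no literal clash: for every atom and world, at most one sign appears.

Not closed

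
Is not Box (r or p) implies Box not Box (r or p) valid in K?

Tableau for the negation not (not Box (r or p) implies Box not Box (r or p)):
1. not (not Box (r or p) implies Box not Box (r or p)), w0
2. not Box (r or p), w0
3. not Box not Box (r or p), w0
4. not (r or p), w1
5. not r, w1
6. not p, w1
7. Box (r or p), w2
Accessibility: w0Rw1, w0Rw2
The negation has an open branch (countermodel exists).

No, not valid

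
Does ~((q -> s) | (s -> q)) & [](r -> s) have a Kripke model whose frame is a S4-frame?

1. ~((q -> s) | (s -> q)) & [](r -> s), 0
2. ~((q -> s) | (s -> q)), 0   [&-rule on 1]
3. [](r -> s), 0   [&-rule on 1]
4. ~(q -> s), 0   [~|-rule on 2]
5. ~(s -> q), 0   [~|-rule on 2]
6. q, 0   [~->-rule on 4]
7. ~s, 0   [~->-rule on 4]
8. s, 0   [~->-rule on 5]
9. ~q, 0   [~->-rule on 5]
Accessibility: 0R0
Branch closes: s and ~s both at 0.
All branches of the tableau close; one closing branch shown above.

No, unsatisfiable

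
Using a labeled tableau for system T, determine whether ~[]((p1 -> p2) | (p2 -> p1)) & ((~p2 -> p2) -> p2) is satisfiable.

No, unsatisfiable

1. ~[]((p1 -> p2) | (p2 -> p1)) & ((~p2 -> p2) -> p2), 0
2. ~[]((p1 -> p2) | (p2 -> p1)), 0
3. (~p2 -> p2) -> p2, 0
4. ~(~p2 -> p2), 0
5. ~p2, 0
6. ~((p1 -> p2) | (p2 -> p1)), 1
7. ~(p1 -> p2), 1
8. ~(p2 -> p1), 1
9. p1, 1
10. ~p2, 1
11. p2, 1
12. ~p1, 1
Accessibility: 0R0, 0R1, 1R1
Branch closes: p2 and ~p2 both at 1.
All branches of the tableau close; one closing branch shown above.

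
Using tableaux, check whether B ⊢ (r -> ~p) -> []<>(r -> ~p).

Valid in B

Tableau for the negation ~((r -> ~p) -> []<>(r -> ~p)):
1. ~((r -> ~p) -> []<>(r -> ~p)), 0
2. r -> ~p, 0
3. ~[]<>(r -> ~p), 0
4. ~p, 0
5. ~<>(r -> ~p), 1
6. ~(r -> ~p), 0
7. r, 0
8. p, 0
Accessibility: 0R0, 0R1, 1R0, 1R1
Branch closes: p and ~p both at 0.
All branches of the negation close; one closing branch shown above.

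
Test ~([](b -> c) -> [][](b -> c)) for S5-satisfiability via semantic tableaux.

1. ~([](b -> c) -> [][](b -> c)), w0
2. [](b -> c), w0   [~->-rule on 1]
3. ~[][](b -> c), w0   [~->-rule on 1]
4. b -> c, w0   [[]-rule on 2 via w0Rw0]
5. c, w0   [->-rule on 4 (branches; this branch)]
6. ~[](b -> c), w1   [~[]-rule on 3: fresh world w1, w0Rw1]
7. b -> c, w1   [[]-rule on 2 via w0Rw1]
8. c, w1   [->-rule on 7 (branches; this branch)]
9. ~(b -> c), w2   [~[]-rule on 6: fresh world w2, w1Rw2]
10. b, w2   [~->-rule on 9]
11. ~c, w2   [~->-rule on 9]
12. b -> c, w2   [[]-rule on 2 via w0Rw2]
13. c, w2   [->-rule on 12 (branches; this branch)]
Accessibility: w0Rw0, w0Rw1, w0Rw2, w1Rw0, w1Rw1, w1Rw2, w2Rw0, w2Rw1, w2Rw2
Branch closes: c and ~c both at w2.
All branches of the tableau close; one closing branch shown above.

Unsatisfiable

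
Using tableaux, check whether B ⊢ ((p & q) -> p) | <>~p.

Tableau for the negation ~(((p & q) -> p) | <>~p):
1. ~(((p & q) -> p) | <>~p), 0
2. ~((p & q) -> p), 0   [~|-rule on 1]
3. ~<>~p, 0   [~|-rule on 1]
4. p & q, 0   [~->-rule on 2]
5. ~p, 0   [~->-rule on 2]
6. p, 0   [&-rule on 4]
7. q, 0   [&-rule on 4]
Accessibility: 0R0
Branch closes: p and ~p both at 0.
All branches of the negation close; one closing branch shown above.

Valid in B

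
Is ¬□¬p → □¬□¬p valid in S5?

Valid

Tableau for the negation ¬(¬□¬p → □¬□¬p):
1. ¬(¬□¬p → □¬□¬p), w0
2. ¬□¬p, w0   [¬→-rule on 1]
3. ¬□¬□¬p, w0   [¬→-rule on 1]
4. p, w1   [¬□-rule on 2: fresh world w1, w0Rw1]
5. □¬p, w2   [¬□-rule on 3: fresh world w2, w0Rw2]
6. ¬p, w0   [□-rule on 5 via w2Rw0]
7. ¬p, w1   [□-rule on 5 via w2Rw1]
Accessibility: w0Rw0, w0Rw1, w0Rw2, w1Rw0, w1Rw1, w1Rw2, w2Rw0, w2Rw1, w2Rw2
Branch closes: p and ¬p both at w1.
Every branch of the negation's tableau closes; the branch above is one of them.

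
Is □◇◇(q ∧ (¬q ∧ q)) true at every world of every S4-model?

Tableau for the negation ¬□◇◇(q ∧ (¬q ∧ q)):
1. ¬□◇◇(q ∧ (¬q ∧ q)), 0
2. ¬◇◇(q ∧ (¬q ∧ q)), 1
3. ¬◇(q ∧ (¬q ∧ q)), 1
4. ¬(q ∧ (¬q ∧ q)), 1
5. ¬(¬q ∧ q), 1
6. ¬q, 1
Accessibility: 0R0, 0R1, 1R1
The negation has an open branch (countermodel exists).

No, not valid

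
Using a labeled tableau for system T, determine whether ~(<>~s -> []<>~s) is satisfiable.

1. ~(<>~s -> []<>~s), u
2. <>~s, u
3. ~[]<>~s, u
4. ~s, v
5. ~<>~s, w
6. s, w
Accessibility: uRu, uRv, uRw, vRv, wRw

Yes, satisfiable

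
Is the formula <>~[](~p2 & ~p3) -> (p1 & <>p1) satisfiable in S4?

Satisfiable (open branch found)

1. <>~[](~p2 & ~p3) -> (p1 & <>p1), w0
2. p1 & <>p1, w0
3. p1, w0
4. <>p1, w0
5. p1, w1
Accessibility: w0Rw0, w0Rw1, w1Rw1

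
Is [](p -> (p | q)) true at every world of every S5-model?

Valid in S5

Tableau for the negation ~[](p -> (p | q)):
1. ~[](p -> (p | q)), w0
2. ~(p -> (p | q)), w1   [~[]-rule on 1: fresh world w1, w0Rw1]
3. p, w1   [~->-rule on 2]
4. ~(p | q), w1   [~->-rule on 2]
5. ~p, w1   [~|-rule on 4]
6. ~q, w1   [~|-rule on 4]
Accessibility: w0Rw0, w0Rw1, w1Rw0, w1Rw1
Branch closes: p and ~p both at w1.
Every branch of the negation's tableau closes; the branch above is one of them.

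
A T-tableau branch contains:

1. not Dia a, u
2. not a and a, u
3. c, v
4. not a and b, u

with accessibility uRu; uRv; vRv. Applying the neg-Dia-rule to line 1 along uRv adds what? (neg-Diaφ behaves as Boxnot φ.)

not a, v

neg-Diaφ behaves as Boxnot φ: propagate the negated body to each accessible world.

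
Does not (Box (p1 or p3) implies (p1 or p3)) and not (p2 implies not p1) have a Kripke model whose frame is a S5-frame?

1. not (Box (p1 or p3) implies (p1 or p3)) and not (p2 implies not p1), u
2. not (Box (p1 or p3) implies (p1 or p3)), u
3. not (p2 implies not p1), u
4. Box (p1 or p3), u
5. not (p1 or p3), u
6. p2, u
7. p1, u
8. not p1, u
9. not p3, u
Accessibility: uRu
Branch closes: p1 and not p1 both at u.
(One branch shown.) All branches close.

No, unsatisfiable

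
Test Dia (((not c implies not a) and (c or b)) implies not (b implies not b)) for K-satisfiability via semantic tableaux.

1. Dia (((not c implies not a) and (c or b)) implies not (b implies not b)), w0
2. ((not c implies not a) and (c or b)) implies not (b implies not b), w1   [Dia-rule on 1: fresh world w1, w0Rw1]
3. not (b implies not b), w1   [implies-rule on 2 (branches; this branch)]
4. b, w1   [neg-implies-rule on 3]
Accessibility: w0Rw1

Yes, satisfiable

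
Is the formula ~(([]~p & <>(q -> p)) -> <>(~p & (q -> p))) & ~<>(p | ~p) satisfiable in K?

1. ~(([]~p & <>(q -> p)) -> <>(~p & (q -> p))) & ~<>(p | ~p), 0
2. ~(([]~p & <>(q -> p)) -> <>(~p & (q -> p))), 0   [&-rule on 1]
3. ~<>(p | ~p), 0   [&-rule on 1]
4. []~p & <>(q -> p), 0   [~->-rule on 2]
5. ~<>(~p & (q -> p)), 0   [~->-rule on 2]
6. []~p, 0   [&-rule on 4]
7. <>(q -> p), 0   [&-rule on 4]
8. q -> p, 1   [<>-rule on 7: fresh world 1, 0R1]
9. ~(p | ~p), 1   [~<>-rule on 3 via 0R1]
10. ~p, 1   [~|-rule on 9]
11. p, 1   [~|-rule on 9]
Accessibility: 0R1
Branch closes: p and ~p both at 1.
Every branch closes; the branch above is one of them.

Unsatisfiable (every branch closes)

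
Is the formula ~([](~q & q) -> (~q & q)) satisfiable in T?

1. ~([](~q & q) -> (~q & q)), u
2. [](~q & q), u
3. ~(~q & q), u
4. ~q & q, u
5. ~q, u
6. q, u
Accessibility: uRu
Branch closes: q and ~q both at u.
(One branch shown.) All branches close.

No, unsatisfiable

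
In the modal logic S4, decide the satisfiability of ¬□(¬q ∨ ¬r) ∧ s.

1. ¬□(¬q ∨ ¬r) ∧ s, u
2. ¬□(¬q ∨ ¬r), u
3. s, u
4. ¬(¬q ∨ ¬r), v
5. q, v
6. r, v
Accessibility: uRu, uRv, vRv

Satisfiable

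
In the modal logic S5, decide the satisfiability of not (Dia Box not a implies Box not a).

1. not (Dia Box not a implies Box not a), u
2. Dia Box not a, u   [neg-implies-rule on 1]
3. not Box not a, u   [neg-implies-rule on 1]
4. Box not a, v   [Dia-rule on 2: fresh world v, uRv]
5. not a, u   [Box-rule on 4 via vRu]
6. not a, v   [Box-rule on 4 via vRv]
7. a, w   [neg-Box-rule on 3: fresh world w, uRw]
8. not a, w   [Box-rule on 4 via vRw]
Accessibility: uRu, uRv, uRw, vRu, vRv, vRw, wRu, wRv, wRw
Branch closes: a and not a both at w.
(One branch shown.) All branches close.

Unsatisfiable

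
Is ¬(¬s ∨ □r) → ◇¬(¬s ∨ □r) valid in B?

Valid in B

Tableau for the negation ¬(¬(¬s ∨ □r) → ◇¬(¬s ∨ □r)):
1. ¬(¬(¬s ∨ □r) → ◇¬(¬s ∨ □r)), 0
2. ¬(¬s ∨ □r), 0
3. ¬◇¬(¬s ∨ □r), 0
4. s, 0
5. ¬□r, 0
6. ¬s ∨ □r, 0
7. □r, 0
8. r, 0
9. ¬r, 1
10. ¬s ∨ □r, 1
11. r, 1
Accessibility: 0R0, 0R1, 1R0, 1R1
Branch closes: r and ¬r both at 1.
All branches of the negation close; one closing branch shown above.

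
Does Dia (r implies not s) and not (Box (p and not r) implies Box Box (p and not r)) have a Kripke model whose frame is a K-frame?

1. Dia (r implies not s) and not (Box (p and not r) implies Box Box (p and not r)), w0
2. Dia (r implies not s), w0   [and-rule on 1]
3. not (Box (p and not r) implies Box Box (p and not r)), w0   [and-rule on 1]
4. Box (p and not r), w0   [neg-implies-rule on 3]
5. not Box Box (p and not r), w0   [neg-implies-rule on 3]
6. r implies not s, w1   [Dia-rule on 2: fresh world w1, w0Rw1]
7. p and not r, w1   [Box-rule on 4 via w0Rw1]
8. p, w1   [and-rule on 7]
9. not r, w1   [and-rule on 7]
10. not s, w1   [implies-rule on 6 (branches; this branch)]
11. not Box (p and not r), w2   [neg-Box-rule on 5: fresh world w2, w0Rw2]
12. p and not r, w2   [Box-rule on 4 via w0Rw2]
13. p, w2   [and-rule on 12]
14. not r, w2   [and-rule on 12]
15. not (p and not r), w3   [neg-Box-rule on 11: fresh world w3, w2Rw3]
16. r, w3   [neg-and-rule on 15 (branches; this branch)]
Accessibility: w0Rw1, w0Rw2, w2Rw3

Satisfiable (open branch found)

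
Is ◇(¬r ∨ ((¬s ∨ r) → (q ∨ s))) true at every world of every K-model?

No, not valid

Tableau for the negation ¬◇(¬r ∨ ((¬s ∨ r) → (q ∨ s))):
1. ¬◇(¬r ∨ ((¬s ∨ r) → (q ∨ s))), w0
The negation has an open branch (countermodel exists).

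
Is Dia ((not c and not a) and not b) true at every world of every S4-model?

No, not valid

Tableau for the negation not Dia ((not c and not a) and not b):
1. not Dia ((not c and not a) and not b), w0
2. not ((not c and not a) and not b), w0
3. b, w0
Accessibility: w0Rw0
The negation has an open branch (countermodel exists).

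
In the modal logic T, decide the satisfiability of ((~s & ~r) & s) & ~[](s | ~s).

Unsatisfiable

1. ((~s & ~r) & s) & ~[](s | ~s), u
2. (~s & ~r) & s, u   [&-rule on 1]
3. ~[](s | ~s), u   [&-rule on 1]
4. ~s & ~r, u   [&-rule on 2]
5. s, u   [&-rule on 2]
6. ~s, u   [&-rule on 4]
7. ~r, u   [&-rule on 4]
Accessibility: uRu
Branch closes: s and ~s both at u.
Every branch closes; the branch above is one of them.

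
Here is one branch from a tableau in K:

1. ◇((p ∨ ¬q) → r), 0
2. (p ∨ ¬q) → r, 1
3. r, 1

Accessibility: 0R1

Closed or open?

No world carries both an atom and its negation.

No, open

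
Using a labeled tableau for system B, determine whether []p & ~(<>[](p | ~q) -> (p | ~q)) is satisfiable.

1. []p & ~(<>[](p | ~q) -> (p | ~q)), w0
2. []p, w0
3. ~(<>[](p | ~q) -> (p | ~q)), w0
4. <>[](p | ~q), w0
5. ~(p | ~q), w0
6. ~p, w0
7. q, w0
8. p, w0
Accessibility: w0Rw0
Branch closes: p and ~p both at w0.
Every branch closes; the branch above is one of them.

Unsatisfiable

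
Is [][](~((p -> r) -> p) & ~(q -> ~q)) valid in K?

Invalid (countermodel exists)

Tableau for the negation ~[][](~((p -> r) -> p) & ~(q -> ~q)):
1. ~[][](~((p -> r) -> p) & ~(q -> ~q)), 0
2. ~[](~((p -> r) -> p) & ~(q -> ~q)), 1
3. ~(~((p -> r) -> p) & ~(q -> ~q)), 2
4. q -> ~q, 2
5. ~q, 2
Accessibility: 0R1, 1R2
The negation has an open branch (countermodel exists).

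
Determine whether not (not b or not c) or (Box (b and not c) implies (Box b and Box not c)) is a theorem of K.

Tableau for the negation not (not (not b or not c) or (Box (b and not c) implies (Box b and Box not c))):
1. not (not (not b or not c) or (Box (b and not c) implies (Box b and Box not c))), 0
2. not b or not c, 0
3. not (Box (b and not c) implies (Box b and Box not c)), 0
4. Box (b and not c), 0
5. not (Box b and Box not c), 0
6. not c, 0
7. not Box not c, 0
8. c, 1
9. b and not c, 1
10. b, 1
11. not c, 1
Accessibility: 0R1
Branch closes: c and not c both at 1.
All branches of the negation close; one closing branch shown above.

Valid in K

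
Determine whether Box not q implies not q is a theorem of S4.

Tableau for the negation not (Box not q implies not q):
1. not (Box not q implies not q), 0
2. Box not q, 0   [neg-implies-rule on 1]
3. q, 0   [neg-implies-rule on 1]
4. not q, 0   [Box-rule on 2 via 0R0]
Accessibility: 0R0
Branch closes: q and not q both at 0.
All branches of the negation close; one closing branch shown above.

Valid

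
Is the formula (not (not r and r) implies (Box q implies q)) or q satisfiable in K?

Yes, satisfiable

1. (not (not r and r) implies (Box q implies q)) or q, 0
2. q, 0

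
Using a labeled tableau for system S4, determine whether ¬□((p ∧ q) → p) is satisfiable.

1. ¬□((p ∧ q) → p), u
2. ¬((p ∧ q) → p), v   [¬□-rule on 1: fresh world v, uRv]
3. p ∧ q, v   [¬→-rule on 2]
4. ¬p, v   [¬→-rule on 2]
5. p, v   [∧-rule on 3]
6. q, v   [∧-rule on 3]
Accessibility: uRu, uRv, vRv
Branch closes: p and ¬p both at v.
Every branch closes; the branch above is one of them.

Unsatisfiable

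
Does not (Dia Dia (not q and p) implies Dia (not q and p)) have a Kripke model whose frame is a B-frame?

Satisfiable

1. not (Dia Dia (not q and p) implies Dia (not q and p)), u
2. Dia Dia (not q and p), u
3. not Dia (not q and p), u
4. not (not q and p), u
5. not p, u
6. Dia (not q and p), v
7. not (not q and p), v
8. not p, v
9. not q and p, w
10. not q, w
11. p, w
Accessibility: uRu, uRv, vRu, vRv, vRw, wRv, wRw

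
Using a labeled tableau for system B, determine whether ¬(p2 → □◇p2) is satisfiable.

Unsatisfiable (every branch closes)

1. ¬(p2 → □◇p2), 0
2. p2, 0
3. ¬□◇p2, 0
4. ¬◇p2, 1
5. ¬p2, 0
Accessibility: 0R0, 0R1, 1R0, 1R1
Branch closes: p2 and ¬p2 both at 0.
(One branch shown.) All branches close.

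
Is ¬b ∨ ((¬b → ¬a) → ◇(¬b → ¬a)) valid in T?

Tableau for the negation ¬(¬b ∨ ((¬b → ¬a) → ◇(¬b → ¬a))):
1. ¬(¬b ∨ ((¬b → ¬a) → ◇(¬b → ¬a))), u
2. b, u
3. ¬((¬b → ¬a) → ◇(¬b → ¬a)), u
4. ¬b → ¬a, u
5. ¬◇(¬b → ¬a), u
6. ¬(¬b → ¬a), u
7. ¬b, u
8. a, u
Accessibility: uRu
Branch closes: b and ¬b both at u.
All branches of the negation close; one closing branch shown above.

Valid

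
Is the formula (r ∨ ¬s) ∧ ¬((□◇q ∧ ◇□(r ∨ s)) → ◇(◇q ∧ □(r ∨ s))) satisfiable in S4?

1. (r ∨ ¬s) ∧ ¬((□◇q ∧ ◇□(r ∨ s)) → ◇(◇q ∧ □(r ∨ s))), w0
2. r ∨ ¬s, w0
3. ¬((□◇q ∧ ◇□(r ∨ s)) → ◇(◇q ∧ □(r ∨ s))), w0
4. □◇q ∧ ◇□(r ∨ s), w0
5. ¬◇(◇q ∧ □(r ∨ s)), w0
6. □◇q, w0
7. ◇□(r ∨ s), w0
8. ¬(◇q ∧ □(r ∨ s)), w0
9. ◇q, w0
10. ¬s, w0
11. ¬□(r ∨ s), w0
12. □(r ∨ s), w1
13. ¬(◇q ∧ □(r ∨ s)), w1
14. ◇q, w1
15. r ∨ s, w1
16. ¬□(r ∨ s), w1
17. s, w1
18. q, w2
19. ¬(◇q ∧ □(r ∨ s)), w2
20. ◇q, w2
21. ¬□(r ∨ s), w2
22. ¬(r ∨ s), w3
23. ¬r, w3
24. ¬s, w3
25. ¬(◇q ∧ □(r ∨ s)), w3
26. ◇q, w3
27. ¬◇q, w3
28. ¬q, w3
29. q, w4
30. ¬(◇q ∧ □(r ∨ s)), w4
31. ◇q, w4
32. r ∨ s, w4
33. ¬□(r ∨ s), w4
34. s, w4
35. ¬(r ∨ s), w5
36. ¬r, w5
37. ¬s, w5
38. ¬(◇q ∧ □(r ∨ s)), w5
39. ◇q, w5
40. r ∨ s, w5
41. ¬◇q, w5
42. ¬q, w5
43. s, w5
Accessibility: w0Rw0, w0Rw1, w0Rw2, w0Rw3, w0Rw4, w0Rw5, w1Rw1, w1Rw4, w1Rw5, w2Rw2, w3Rw3, w4Rw4, w5Rw5
Branch closes: s and ¬s both at w5.
Every branch closes; the branch above is one of them.

No, unsatisfiable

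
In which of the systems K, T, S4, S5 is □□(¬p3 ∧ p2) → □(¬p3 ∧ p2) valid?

T, S4, S5

T-tableau for the negation ¬(□□(¬p3 ∧ p2) → □(¬p3 ∧ p2)):
1. ¬(□□(¬p3 ∧ p2) → □(¬p3 ∧ p2)), u
2. □□(¬p3 ∧ p2), u
3. ¬□(¬p3 ∧ p2), u
4. □(¬p3 ∧ p2), u
5. ¬p3 ∧ p2, u
6. ¬p3, u
7. p2, u
8. ¬(¬p3 ∧ p2), v
9. □(¬p3 ∧ p2), v
10. ¬p3 ∧ p2, v
11. ¬p3, v
12. p2, v
13. ¬p2, v
Accessibility: uRu, uRv, vRv
Branch closes: p2 and ¬p2 both at v.
Every branch closes (one shown): valid in T, hence also in S4, S5 (every theorem of T is a theorem of S4 and S5).
K-tableau for the negation ¬(□□(¬p3 ∧ p2) → □(¬p3 ∧ p2)):
1. ¬(□□(¬p3 ∧ p2) → □(¬p3 ∧ p2)), u
2. □□(¬p3 ∧ p2), u
3. ¬□(¬p3 ∧ p2), u
4. ¬(¬p3 ∧ p2), v
5. □(¬p3 ∧ p2), v
6. ¬p2, v
Accessibility: uRv
Complete open branch: countermodel on a K-frame, so not valid in K.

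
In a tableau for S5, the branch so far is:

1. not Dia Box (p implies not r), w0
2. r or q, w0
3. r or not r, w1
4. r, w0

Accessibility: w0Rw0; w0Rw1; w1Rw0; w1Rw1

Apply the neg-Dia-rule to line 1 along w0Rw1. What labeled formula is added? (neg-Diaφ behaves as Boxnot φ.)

neg-Diaφ behaves as Boxnot φ: propagate the negated body to each accessible world.

not Box (p implies not r), w1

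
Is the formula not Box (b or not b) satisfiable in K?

1. not Box (b or not b), w0
2. not (b or not b), w1
3. not b, w1
4. b, w1
Accessibility: w0Rw1
Branch closes: b and not b both at w1.
All branches of the tableau close; one closing branch shown above.

No, unsatisfiable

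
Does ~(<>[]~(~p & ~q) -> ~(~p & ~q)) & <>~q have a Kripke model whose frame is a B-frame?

Unsatisfiable (every branch closes)

1. ~(<>[]~(~p & ~q) -> ~(~p & ~q)) & <>~q, w0
2. ~(<>[]~(~p & ~q) -> ~(~p & ~q)), w0   [&-rule on 1]
3. <>~q, w0   [&-rule on 1]
4. <>[]~(~p & ~q), w0   [~->-rule on 2]
5. ~p & ~q, w0   [~->-rule on 2]
6. ~p, w0   [&-rule on 5]
7. ~q, w0   [&-rule on 5]
8. ~q, w1   [<>-rule on 3: fresh world w1, w0Rw1]
9. []~(~p & ~q), w2   [<>-rule on 4: fresh world w2, w0Rw2]
10. ~(~p & ~q), w0   [[]-rule on 9 via w2Rw0]
11. ~(~p & ~q), w2   [[]-rule on 9 via w2Rw2]
12. q, w0   [~&-rule on 10 (branches; this branch)]
Accessibility: w0Rw0, w0Rw1, w0Rw2, w1Rw0, w1Rw1, w2Rw0, w2Rw2
Branch closes: q and ~q both at w0.
All branches of the tableau close; one closing branch shown above.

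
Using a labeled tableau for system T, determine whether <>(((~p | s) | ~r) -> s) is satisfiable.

1. <>(((~p | s) | ~r) -> s), 0
2. ((~p | s) | ~r) -> s, 1   [<>-rule on 1: fresh world 1, 0R1]
3. s, 1   [->-rule on 2 (branches; this branch)]
Accessibility: 0R0, 0R1, 1R1

Satisfiable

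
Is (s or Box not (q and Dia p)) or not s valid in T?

Tableau for the negation not ((s or Box not (q and Dia p)) or not s):
1. not ((s or Box not (q and Dia p)) or not s), w0
2. not (s or Box not (q and Dia p)), w0
3. s, w0
4. not s, w0
5. not Box not (q and Dia p), w0
Accessibility: w0Rw0
Branch closes: s and not s both at w0.
Every branch of the negation's tableau closes; the branch above is one of them.

Yes, valid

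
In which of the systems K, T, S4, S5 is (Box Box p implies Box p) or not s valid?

K-tableau for the negation not ((Box Box p implies Box p) or not s):
1. not ((Box Box p implies Box p) or not s), w0
2. not (Box Box p implies Box p), w0
3. s, w0
4. Box Box p, w0
5. not Box p, w0
6. not p, w1
7. Box p, w1
Accessibility: w0Rw1
Complete open branch: countermodel on a K-frame, so not valid in K.
T-tableau for the negation not ((Box Box p implies Box p) or not s):
1. not ((Box Box p implies Box p) or not s), w0
2. not (Box Box p implies Box p), w0
3. s, w0
4. Box Box p, w0
5. not Box p, w0
6. Box p, w0
7. p, w0
8. not p, w1
9. Box p, w1
10. p, w1
Accessibility: w0Rw0, w0Rw1, w1Rw1
Branch closes: p and not p both at w1.
Every branch closes (one shown): valid in T, hence also in S4, S5 (every theorem of T is a theorem of S4 and S5).

T, S4, S5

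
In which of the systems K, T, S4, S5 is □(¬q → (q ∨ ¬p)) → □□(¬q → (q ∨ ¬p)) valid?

T-tableau for the negation ¬(□(¬q → (q ∨ ¬p)) → □□(¬q → (q ∨ ¬p))):
1. ¬(□(¬q → (q ∨ ¬p)) → □□(¬q → (q ∨ ¬p))), 0
2. □(¬q → (q ∨ ¬p)), 0
3. ¬□□(¬q → (q ∨ ¬p)), 0
4. ¬q → (q ∨ ¬p), 0
5. q ∨ ¬p, 0
6. ¬p, 0
7. ¬□(¬q → (q ∨ ¬p)), 1
8. ¬q → (q ∨ ¬p), 1
9. q ∨ ¬p, 1
10. ¬p, 1
11. ¬(¬q → (q ∨ ¬p)), 2
12. ¬q, 2
13. ¬(q ∨ ¬p), 2
14. p, 2
Accessibility: 0R0, 0R1, 1R1, 1R2, 2R2
Complete open branch: countermodel on a T-frame, so not valid in T, nor in K (the same frame is also a K-frame).
S4-tableau for the negation ¬(□(¬q → (q ∨ ¬p)) → □□(¬q → (q ∨ ¬p))):
1. ¬(□(¬q → (q ∨ ¬p)) → □□(¬q → (q ∨ ¬p))), 0
2. □(¬q → (q ∨ ¬p)), 0
3. ¬□□(¬q → (q ∨ ¬p)), 0
4. ¬q → (q ∨ ¬p), 0
5. q ∨ ¬p, 0
6. ¬p, 0
7. ¬□(¬q → (q ∨ ¬p)), 1
8. ¬q → (q ∨ ¬p), 1
9. q ∨ ¬p, 1
10. ¬p, 1
11. ¬(¬q → (q ∨ ¬p)), 2
12. ¬q, 2
13. ¬(q ∨ ¬p), 2
14. p, 2
15. ¬q → (q ∨ ¬p), 2
16. q ∨ ¬p, 2
17. ¬p, 2
Accessibility: 0R0, 0R1, 0R2, 1R1, 1R2, 2R2
Branch closes: p and ¬p both at 2.
Every branch closes (one shown): valid in S4, hence also in S5 (every theorem of S4 is a theorem of S5).

S4, S5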